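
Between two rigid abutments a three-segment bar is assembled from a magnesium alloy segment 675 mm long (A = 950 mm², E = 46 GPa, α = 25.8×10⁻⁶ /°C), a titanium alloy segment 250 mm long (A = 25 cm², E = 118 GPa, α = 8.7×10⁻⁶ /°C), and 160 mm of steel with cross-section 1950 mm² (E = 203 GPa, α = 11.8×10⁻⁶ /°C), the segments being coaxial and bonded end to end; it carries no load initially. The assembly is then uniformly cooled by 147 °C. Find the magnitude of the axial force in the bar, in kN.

Free thermal contraction of the whole bar: Σ αᵢΔT Lᵢ = 25.8×10⁻⁶×147×675 + 8.7×10⁻⁶×147×250 + 11.8×10⁻⁶×147×160 = 3.157 mm.
The rigid supports impose zero overall length change; the single axial force P common to all segments must satisfy P Σ Lᵢ/(AᵢEᵢ) = δ_free.
The series flexibility is Σ Lᵢ/(AᵢEᵢ) = 675/(950×46×10³) + 250/(2500×118×10³) + 160/(1950×203×10³) = 1.67×10⁻⁵ mm/N.
Hence P = δ_free / Σ(L/AE) = 3.157/1.67×10⁻⁵ = 189.1 kN (tensile).

P ≈ 189 kN (tensile)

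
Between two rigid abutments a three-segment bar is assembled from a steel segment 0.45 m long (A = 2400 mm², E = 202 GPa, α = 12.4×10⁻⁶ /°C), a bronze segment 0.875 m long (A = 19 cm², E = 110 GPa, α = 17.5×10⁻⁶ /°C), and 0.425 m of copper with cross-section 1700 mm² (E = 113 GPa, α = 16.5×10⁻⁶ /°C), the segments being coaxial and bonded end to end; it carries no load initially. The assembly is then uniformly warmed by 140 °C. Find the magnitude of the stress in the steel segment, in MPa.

σ ≈ 222 MPa (compressive)

With the walls removed the bar would change length by δ_free = Σ αᵢΔT Lᵢ = 12.4×10⁻⁶×140×450 + 17.5×10⁻⁶×140×875 + 16.5×10⁻⁶×140×425 = 3.907 mm.
Since the ends are fixed, an axial force P builds up, equal in every segment, with P · Σ Lᵢ/(AᵢEᵢ) = δ_free.
The series flexibility is Σ Lᵢ/(AᵢEᵢ) = 450/(2400×202×10³) + 875/(1900×110×10³) + 425/(1700×113×10³) = 7.327×10⁻⁶ mm/N.
So P = 3.907 / 7.327×10⁻⁶ = 533.2 kN, compressive.
σ_{steel} = P / A = 533200 / 2400 = 222.2 MPa.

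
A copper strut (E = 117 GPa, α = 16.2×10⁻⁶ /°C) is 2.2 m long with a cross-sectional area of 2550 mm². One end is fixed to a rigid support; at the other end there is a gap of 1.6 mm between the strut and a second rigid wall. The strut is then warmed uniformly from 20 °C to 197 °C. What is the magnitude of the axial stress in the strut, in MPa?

σ ≈ 250 MPa (compressive)

Unrestrained expansion: δ_free = αΔT L = 16.2×10⁻⁶ × 177 × 2200 = 6.308 mm.
The gap closes (δ_free > 1.6 mm) and the wall then resists a further 6.308 − 1.6 = 4.708 mm of expansion.
So σ = E(δ_free − g)/L = 117×10³ × 4.708/2200 = 250.4 MPa.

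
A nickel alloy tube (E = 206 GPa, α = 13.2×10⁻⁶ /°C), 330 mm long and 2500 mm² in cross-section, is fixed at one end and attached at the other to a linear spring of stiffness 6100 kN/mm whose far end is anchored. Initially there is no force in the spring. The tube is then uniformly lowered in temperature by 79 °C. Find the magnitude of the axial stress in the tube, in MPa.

σ ≈ 171 MPa (tensile)

Free thermal contraction: δ_free = αΔT L = 13.2×10⁻⁶ × 79 × 330 = 0.3441 mm.
With a force P in the spring, the elastic change of the tube is PL/(AE) and that of the spring is P/k; compatibility requires their sum to equal δ_free.
P [ L/(AE) + 1/k ] = δ_free → P [ 330/(2500×206×10³) + 1/(6100×10³) ] = 0.3441.
P = 0.3441 / 8.047×10⁻⁷ = 427600 N.
σ = P/A = 427600/2500 = 171.1 MPa.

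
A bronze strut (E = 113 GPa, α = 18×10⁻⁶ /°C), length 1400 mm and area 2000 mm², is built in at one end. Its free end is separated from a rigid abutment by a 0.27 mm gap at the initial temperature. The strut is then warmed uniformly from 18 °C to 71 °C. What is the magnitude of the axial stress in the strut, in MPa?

Unrestrained expansion: δ_free = αΔT L = 18×10⁻⁶ × 53 × 1400 = 1.336 mm.
The gap closes (δ_free > 0.27 mm) and the wall then resists a further 1.336 − 0.27 = 1.066 mm of expansion.
So σ = E(δ_free − g)/L = 113×10³ × 1.066/1400 = 86.01 MPa.

σ ≈ 86 MPa (compressive)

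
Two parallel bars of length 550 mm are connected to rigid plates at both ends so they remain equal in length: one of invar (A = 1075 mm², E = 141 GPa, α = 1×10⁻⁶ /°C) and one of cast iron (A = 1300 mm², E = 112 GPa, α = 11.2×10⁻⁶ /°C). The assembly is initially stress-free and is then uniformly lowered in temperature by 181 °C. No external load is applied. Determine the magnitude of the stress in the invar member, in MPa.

Equilibrium of a rigid end plate with no external load gives equal and opposite internal forces ±P in the two members. Since α_{cast iron} > α_{invar}, cooling drives the cast iron into tension and the invar into compression.
Setting the final lengths equal and cancelling L: (α₁ − α₂)ΔT = P/(A₁E₁) + P/(A₂E₂).
|α₁ − α₂|·ΔT = 10.2×10⁻⁶ × 181 = 0.001846.
1/(A₁E₁) + 1/(A₂E₂) = 1/(1075×141×10³) + 1/(1300×112×10³) = 1.347×10⁻⁸ N⁻¹.
P = 0.001846 / 1.347×10⁻⁸ = 137100 N = 137.1 kN.
σ_{invar} = P/A₁ = 137100/1075 = 127.5 MPa, compressive.

σ ≈ 128 MPa (compressive)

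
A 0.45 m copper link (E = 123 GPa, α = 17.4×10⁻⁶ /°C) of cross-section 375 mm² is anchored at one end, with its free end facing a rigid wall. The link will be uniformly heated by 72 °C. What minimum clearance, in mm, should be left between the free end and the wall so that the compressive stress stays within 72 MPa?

With no wall the link would lengthen by αΔT L = 17.4×10⁻⁶ × 72 × 450 = 0.5638 mm.
A stress of 72 MPa corresponds to the wall pushing the link back by σL/E = 72×450/(123×10³) = 0.2634 mm.
So the gap has to take up the difference, g_min = δ_free − σL/E = 0.5638 − 0.2634 = 0.3003 mm.

g ≈ 0.3 mm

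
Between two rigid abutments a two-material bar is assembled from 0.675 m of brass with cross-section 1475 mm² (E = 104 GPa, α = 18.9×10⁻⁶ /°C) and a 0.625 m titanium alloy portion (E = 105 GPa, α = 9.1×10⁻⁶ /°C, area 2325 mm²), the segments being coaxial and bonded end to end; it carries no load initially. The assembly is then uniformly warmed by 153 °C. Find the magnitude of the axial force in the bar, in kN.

If the supports were absent, the total length change would be Σ αᵢΔT Lᵢ = 18.9×10⁻⁶×153×675 + 9.1×10⁻⁶×153×625 = 2.822 mm.
The rigid supports impose zero overall length change; the single axial force P common to all segments must satisfy P Σ Lᵢ/(AᵢEᵢ) = δ_free.
The series flexibility is Σ Lᵢ/(AᵢEᵢ) = 675/(1475×104×10³) + 625/(2325×105×10³) = 6.96×10⁻⁶ mm/N.
So P = 2.822 / 6.96×10⁻⁶ = 405.4 kN, compressive.

P ≈ 405 kN (compressive)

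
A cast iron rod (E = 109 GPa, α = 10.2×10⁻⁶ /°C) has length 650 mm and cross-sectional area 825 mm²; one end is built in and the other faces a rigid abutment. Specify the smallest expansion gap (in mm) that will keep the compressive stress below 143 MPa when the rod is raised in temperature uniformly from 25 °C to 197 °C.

g ≈ 0.288 mm

With no wall the rod would lengthen by αΔT L = 10.2×10⁻⁶ × 172 × 650 = 1.14 mm.
At the allowable stress the elastic shortening the wall may impose is σL/E = 143 × 650 / (109×10³) = 0.8528 mm.
So the gap has to take up the difference, g_min = δ_free − σL/E = 1.14 − 0.8528 = 0.2876 mm.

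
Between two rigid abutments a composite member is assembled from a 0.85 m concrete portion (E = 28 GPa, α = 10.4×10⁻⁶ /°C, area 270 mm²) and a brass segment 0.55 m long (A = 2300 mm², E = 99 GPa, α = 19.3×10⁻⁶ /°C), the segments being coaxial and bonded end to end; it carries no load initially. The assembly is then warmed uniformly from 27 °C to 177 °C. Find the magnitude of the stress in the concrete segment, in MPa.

σ ≈ 94.1 MPa (compressive)

Free thermal expansion of the whole bar: Σ αᵢΔT Lᵢ = 10.4×10⁻⁶×150×850 + 19.3×10⁻⁶×150×550 = 2.918 mm.
The walls prevent any net length change, so an axial force P (same in every segment) develops. Compatibility: P · Σ Lᵢ/(AᵢEᵢ) = δ_free.
The series flexibility is Σ Lᵢ/(AᵢEᵢ) = 850/(270×28×10³) + 550/(2300×99×10³) = 0.0001148 mm/N.
Hence P = δ_free / Σ(L/AE) = 2.918/0.0001148 = 25.41 kN (compressive).
σ_{concrete} = P / A = 25410 / 270 = 94.11 MPa.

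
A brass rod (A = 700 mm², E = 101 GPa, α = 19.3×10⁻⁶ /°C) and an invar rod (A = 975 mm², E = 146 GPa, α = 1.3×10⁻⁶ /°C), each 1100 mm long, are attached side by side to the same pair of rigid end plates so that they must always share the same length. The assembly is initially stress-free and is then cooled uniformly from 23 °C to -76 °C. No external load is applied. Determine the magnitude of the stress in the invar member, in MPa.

σ ≈ 86.3 MPa (compressive)

The brass has the larger α, so on cooling it would change length more than the invar if both were free. The rigid plates force a common final length, so the brass is put into tension and the invar into compression, with equal and opposite forces P (no external load).
Compatibility of the two members (thermal + elastic change equal): (α₁ − α₂)ΔT = P·[1/(A₁E₁) + 1/(A₂E₂)].
|α₁ − α₂|·ΔT = 18×10⁻⁶ × 99 = 0.001782.
1/(A₁E₁) + 1/(A₂E₂) = 1/(700×101×10³) + 1/(975×146×10³) = 2.117×10⁻⁸ N⁻¹.
P = 0.001782 / 2.117×10⁻⁸ = 84180 N = 84.18 kN.
σ_{invar} = P/A₂ = 84180/975 = 86.34 MPa, compressive.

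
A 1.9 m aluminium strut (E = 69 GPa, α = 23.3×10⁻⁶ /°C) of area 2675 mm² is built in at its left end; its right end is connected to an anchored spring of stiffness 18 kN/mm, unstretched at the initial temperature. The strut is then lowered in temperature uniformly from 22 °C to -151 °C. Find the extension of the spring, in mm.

δ ≈ 6.46 mm

Free thermal contraction: δ_free = αΔT L = 23.3×10⁻⁶ × 173 × 1900 = 7.659 mm.
With a force P in the spring, the elastic change of the strut is PL/(AE) and that of the spring is P/k; compatibility requires their sum to equal δ_free.
P [ L/(AE) + 1/k ] = δ_free → P [ 1900/(2675×69×10³) + 1/(18×10³) ] = 7.659.
P = 7.659 / 6.585×10⁻⁵ = 116300 N.
Spring extension = P/k = 116300/(18×10³) = 6.461 mm.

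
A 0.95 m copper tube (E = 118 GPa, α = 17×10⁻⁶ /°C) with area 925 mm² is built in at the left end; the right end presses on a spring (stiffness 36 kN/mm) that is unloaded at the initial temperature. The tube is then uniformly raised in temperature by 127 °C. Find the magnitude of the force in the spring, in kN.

P ≈ 56.2 kN

The unrestrained thermal change is αΔT L = 17×10⁻⁶ × 127 × 950 = 2.051 mm.
Let P be the compressive force at the spring. The tube shortens elastically by PL/(AE) and the spring compresses by P/k; together these equal δ_free.
So P = δ_free / [L/(AE) + 1/k] = 2.051 / [ 950/(925×118×10³) + 1/(36×10³) ].
P = 2.051 / 3.648×10⁻⁵ = 56220 N.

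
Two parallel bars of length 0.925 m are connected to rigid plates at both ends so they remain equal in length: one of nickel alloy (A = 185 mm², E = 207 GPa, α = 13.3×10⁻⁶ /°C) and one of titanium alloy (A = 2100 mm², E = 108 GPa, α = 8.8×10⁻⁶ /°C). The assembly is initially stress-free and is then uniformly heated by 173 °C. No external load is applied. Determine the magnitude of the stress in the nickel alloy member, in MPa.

Both members must finish at the same length. With the larger α, the nickel alloy tends to over-expand; the plates restrain it, putting the nickel alloy in compression and the titanium alloy in tension. With no external load the two internal forces are equal and opposite, magnitude P.
Compatibility of the two members (thermal + elastic change equal): (α₁ − α₂)ΔT = P·[1/(A₁E₁) + 1/(A₂E₂)].
|α₁ − α₂|·ΔT = 4.5×10⁻⁶ × 173 = 0.0007785.
1/(A₁E₁) + 1/(A₂E₂) = 1/(185×207×10³) + 1/(2100×108×10³) = 3.052×10⁻⁸ N⁻¹.
P = 0.0007785 / 3.052×10⁻⁸ = 25510 N = 25.51 kN.
σ_{nickel alloy} = P/A₁ = 25510/185 = 137.9 MPa, compressive.

σ ≈ 138 MPa (compressive)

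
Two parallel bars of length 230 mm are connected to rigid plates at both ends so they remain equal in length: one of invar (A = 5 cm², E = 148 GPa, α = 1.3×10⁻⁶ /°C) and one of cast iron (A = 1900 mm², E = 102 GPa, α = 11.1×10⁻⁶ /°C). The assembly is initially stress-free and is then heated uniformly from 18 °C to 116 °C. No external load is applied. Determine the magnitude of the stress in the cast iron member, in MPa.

σ ≈ 27.1 MPa (compressive)

The cast iron has the larger α, so on heating it would change length more than the invar if both were free. The rigid plates force a common final length, so the cast iron is put into compression and the invar into tension, with equal and opposite forces P (no external load).
Compatibility of the two members (thermal + elastic change equal): (α₁ − α₂)ΔT = P·[1/(A₁E₁) + 1/(A₂E₂)].
|α₁ − α₂|·ΔT = 9.8×10⁻⁶ × 98 = 0.0009604.
1/(A₁E₁) + 1/(A₂E₂) = 1/(500×148×10³) + 1/(1900×102×10³) = 1.867×10⁻⁸ N⁻¹.
So P = 0.0009604 / 1.867×10⁻⁸ = 51.43 kN.
σ_{cast iron} = P/A₂ = 51430/1900 = 27.07 MPa, compressive.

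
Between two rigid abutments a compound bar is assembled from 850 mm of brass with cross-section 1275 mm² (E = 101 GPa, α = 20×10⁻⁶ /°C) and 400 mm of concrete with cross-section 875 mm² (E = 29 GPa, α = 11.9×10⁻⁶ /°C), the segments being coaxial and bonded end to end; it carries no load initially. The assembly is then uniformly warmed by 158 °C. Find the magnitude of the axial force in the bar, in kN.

P ≈ 154 kN (compressive)

Free thermal expansion of the whole bar: Σ αᵢΔT Lᵢ = 20×10⁻⁶×158×850 + 11.9×10⁻⁶×158×400 = 3.438 mm.
Since the ends are fixed, an axial force P builds up, equal in every segment, with P · Σ Lᵢ/(AᵢEᵢ) = δ_free.
The series flexibility is Σ Lᵢ/(AᵢEᵢ) = 850/(1275×101×10³) + 400/(875×29×10³) = 2.236×10⁻⁵ mm/N.
So P = 3.438 / 2.236×10⁻⁵ = 153.7 kN, compressive.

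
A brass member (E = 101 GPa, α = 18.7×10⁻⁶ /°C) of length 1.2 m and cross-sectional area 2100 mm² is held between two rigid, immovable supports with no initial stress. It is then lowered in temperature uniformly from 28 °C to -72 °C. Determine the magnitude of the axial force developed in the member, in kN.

With zero net strain, σ = E·αΔT = 101 GPa × 18.7×10⁻⁶ × 100 = 188.9 MPa.
Then P = σA = 188.9 × 2100 mm² = 396.6 kN, tensile.

P ≈ 397 kN (tensile)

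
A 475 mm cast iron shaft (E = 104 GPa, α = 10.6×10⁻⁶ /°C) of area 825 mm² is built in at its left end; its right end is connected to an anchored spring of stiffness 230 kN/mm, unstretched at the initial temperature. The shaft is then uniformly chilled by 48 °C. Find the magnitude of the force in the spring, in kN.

P ≈ 24.5 kN

If the spring were absent the shaft would shorten by αΔT L = 10.6×10⁻⁶ × 48 × 475 = 0.2417 mm.
Let P be the tensile force in the spring. The shaft extends elastically by PL/(AE) and the spring stretches by P/k; together these equal δ_free.
P [ L/(AE) + 1/k ] = δ_free → P [ 475/(825×104×10³) + 1/(230×10³) ] = 0.2417.
P = 0.2417 / 9.884×10⁻⁶ = 24450 N.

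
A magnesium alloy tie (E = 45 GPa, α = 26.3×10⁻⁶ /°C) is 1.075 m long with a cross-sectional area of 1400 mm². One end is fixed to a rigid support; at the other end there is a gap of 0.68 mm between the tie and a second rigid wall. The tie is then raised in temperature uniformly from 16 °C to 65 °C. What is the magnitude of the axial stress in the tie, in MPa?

If the wall were absent the tie would grow by αΔT L = 26.3×10⁻⁶ × 49 × 1075 = 1.385 mm.
After closing the 0.68 mm clearance, 1.385 − 0.68 = 0.7054 mm of expansion remains to be suppressed by the wall.
Compatibility: PL/(AE) = 0.7054 mm, so σ = P/A = E × (0.7054/1075) = 29.53 MPa.

σ ≈ 29.5 MPa (compressive)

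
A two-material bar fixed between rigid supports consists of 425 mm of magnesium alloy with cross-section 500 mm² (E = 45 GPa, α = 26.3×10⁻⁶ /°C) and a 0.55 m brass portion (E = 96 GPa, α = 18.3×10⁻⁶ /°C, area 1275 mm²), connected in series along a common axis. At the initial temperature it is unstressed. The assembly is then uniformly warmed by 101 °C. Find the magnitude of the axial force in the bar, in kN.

Free thermal expansion of the whole bar: Σ αᵢΔT Lᵢ = 26.3×10⁻⁶×101×425 + 18.3×10⁻⁶×101×550 = 2.145 mm.
Since the ends are fixed, an axial force P builds up, equal in every segment, with P · Σ Lᵢ/(AᵢEᵢ) = δ_free.
Σ Lᵢ/(AᵢEᵢ) = 425/(500×45×10³) + 550/(1275×96×10³) = 2.338×10⁻⁵ mm/N.
So P = 2.145 / 2.338×10⁻⁵ = 91.76 kN, compressive.

P ≈ 91.8 kN (compressive)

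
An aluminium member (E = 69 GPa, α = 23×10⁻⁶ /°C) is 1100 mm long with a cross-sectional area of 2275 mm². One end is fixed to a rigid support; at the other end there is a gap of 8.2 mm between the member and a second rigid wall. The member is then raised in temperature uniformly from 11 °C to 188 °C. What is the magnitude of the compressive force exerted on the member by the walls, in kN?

P ≈ 0 kN

Free thermal elongation = αΔT L = 23×10⁻⁶ × 177 × 1100 = 4.478 mm.
Since δ_free = 4.48 mm is less than the 8.2 mm gap, the member never touches the wall. No axial force develops.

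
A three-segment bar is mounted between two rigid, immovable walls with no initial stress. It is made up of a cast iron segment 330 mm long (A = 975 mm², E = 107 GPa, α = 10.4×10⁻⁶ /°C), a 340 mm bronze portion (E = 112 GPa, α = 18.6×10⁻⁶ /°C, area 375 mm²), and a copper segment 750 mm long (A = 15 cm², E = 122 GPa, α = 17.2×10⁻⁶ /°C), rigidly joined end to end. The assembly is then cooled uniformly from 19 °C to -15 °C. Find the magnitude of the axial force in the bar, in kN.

With the walls removed the bar would change length by δ_free = Σ αᵢΔT Lᵢ = 10.4×10⁻⁶×34×330 + 18.6×10⁻⁶×34×340 + 17.2×10⁻⁶×34×750 = 0.7703 mm.
Since the ends are fixed, an axial force P builds up, equal in every segment, with P · Σ Lᵢ/(AᵢEᵢ) = δ_free.
Σ Lᵢ/(AᵢEᵢ) = 330/(975×107×10³) + 340/(375×112×10³) + 750/(1500×122×10³) = 1.536×10⁻⁵ mm/N.
P = 0.7703 / 1.536×10⁻⁵ = 50160 N = 50.16 kN, tensile.

P ≈ 50.2 kN (tensile)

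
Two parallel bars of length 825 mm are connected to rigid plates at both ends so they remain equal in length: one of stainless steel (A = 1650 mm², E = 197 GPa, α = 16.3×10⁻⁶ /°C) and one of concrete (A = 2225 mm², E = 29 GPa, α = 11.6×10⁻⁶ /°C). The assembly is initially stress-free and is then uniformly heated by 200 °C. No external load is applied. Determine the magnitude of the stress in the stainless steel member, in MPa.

σ ≈ 30.7 MPa (compressive)

Equilibrium of a rigid end plate with no external load gives equal and opposite internal forces ±P in the two members. Since α_{stainless steel} > α_{concrete}, heating drives the stainless steel into compression and the concrete into tension.
Compatibility of the two members (thermal + elastic change equal): (α₁ − α₂)ΔT = P·[1/(A₁E₁) + 1/(A₂E₂)].
|α₁ − α₂|·ΔT = 4.7×10⁻⁶ × 200 = 0.00094.
1/(A₁E₁) + 1/(A₂E₂) = 1/(1650×197×10³) + 1/(2225×29×10³) = 1.857×10⁻⁸ N⁻¹.
P = 0.00094 / 1.857×10⁻⁸ = 50610 N = 50.61 kN.
σ_{stainless steel} = P/A₁ = 50610/1650 = 30.67 MPa, compressive.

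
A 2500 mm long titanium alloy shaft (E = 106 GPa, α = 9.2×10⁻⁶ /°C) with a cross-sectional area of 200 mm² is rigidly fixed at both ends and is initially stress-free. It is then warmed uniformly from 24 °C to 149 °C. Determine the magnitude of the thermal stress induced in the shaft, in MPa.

Because both ends are immovable the net strain is zero, and the suppressed thermal strain is αΔT = 9.2×10⁻⁶ × 125 = 1150×10⁻⁶.
σ = EαΔT = 106×10³ × 9.2×10⁻⁶ × 125 = 121.9 MPa (compressive; the shaft is trying to expand).

σ ≈ 122 MPa (compressive)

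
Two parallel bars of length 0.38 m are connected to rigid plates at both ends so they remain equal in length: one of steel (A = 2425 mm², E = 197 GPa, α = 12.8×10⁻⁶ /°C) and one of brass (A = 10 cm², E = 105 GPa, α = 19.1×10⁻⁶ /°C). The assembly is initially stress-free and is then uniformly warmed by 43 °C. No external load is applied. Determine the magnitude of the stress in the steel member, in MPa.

σ ≈ 9.62 MPa (tensile)

Both members must finish at the same length. With the larger α, the brass tends to over-expand; the plates restrain it, putting the brass in compression and the steel in tension. With no external load the two internal forces are equal and opposite, magnitude P.
Compatibility of the two members (thermal + elastic change equal): (α₁ − α₂)ΔT = P·[1/(A₁E₁) + 1/(A₂E₂)].
|α₁ − α₂|·ΔT = 6.3×10⁻⁶ × 43 = 0.0002709.
1/(A₁E₁) + 1/(A₂E₂) = 1/(2425×197×10³) + 1/(1000×105×10³) = 1.162×10⁻⁸ N⁻¹.
P = 0.0002709 / 1.162×10⁻⁸ = 23320 N = 23.32 kN.
σ_{steel} = P/A₁ = 23320/2425 = 9.616 MPa, tensile.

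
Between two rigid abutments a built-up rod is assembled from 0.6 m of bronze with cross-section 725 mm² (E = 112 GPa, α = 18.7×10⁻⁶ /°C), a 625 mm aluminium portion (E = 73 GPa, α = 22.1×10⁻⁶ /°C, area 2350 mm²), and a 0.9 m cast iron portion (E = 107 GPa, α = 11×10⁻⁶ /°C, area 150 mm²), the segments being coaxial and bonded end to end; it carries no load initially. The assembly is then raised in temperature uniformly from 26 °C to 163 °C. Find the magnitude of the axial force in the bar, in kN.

With the walls removed the bar would change length by δ_free = Σ αᵢΔT Lᵢ = 18.7×10⁻⁶×137×600 + 22.1×10⁻⁶×137×625 + 11×10⁻⁶×137×900 = 4.786 mm.
The rigid supports impose zero overall length change; the single axial force P common to all segments must satisfy P Σ Lᵢ/(AᵢEᵢ) = δ_free.
The series flexibility is Σ Lᵢ/(AᵢEᵢ) = 600/(725×112×10³) + 625/(2350×73×10³) + 900/(150×107×10³) = 6.711×10⁻⁵ mm/N.
P = 4.786 / 6.711×10⁻⁵ = 71320 N = 71.32 kN, compressive.

P ≈ 71.3 kN (compressive)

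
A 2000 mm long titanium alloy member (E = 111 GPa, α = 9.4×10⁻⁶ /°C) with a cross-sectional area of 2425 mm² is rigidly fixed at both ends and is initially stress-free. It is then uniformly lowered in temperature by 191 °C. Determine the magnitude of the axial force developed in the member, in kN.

P ≈ 483 kN (tensile)

Full restraint means ε = 0, so the stress is σ = EαΔT = 111×10³ × 9.4×10⁻⁶ × 191 = 199.3 MPa.
Then P = σA = 199.3 × 2425 mm² = 483.3 kN, tensile.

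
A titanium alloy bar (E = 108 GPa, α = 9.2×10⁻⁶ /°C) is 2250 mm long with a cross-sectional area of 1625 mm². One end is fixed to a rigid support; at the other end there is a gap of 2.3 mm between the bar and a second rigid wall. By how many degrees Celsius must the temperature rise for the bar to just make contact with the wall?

Contact occurs when the free expansion equals the gap: αΔT L = 2.3 mm.
So ΔT = g/(αL) = 2.3/(9.2×10⁻⁶ × 2250) = 111.1 °C.

ΔT ≈ 111 °C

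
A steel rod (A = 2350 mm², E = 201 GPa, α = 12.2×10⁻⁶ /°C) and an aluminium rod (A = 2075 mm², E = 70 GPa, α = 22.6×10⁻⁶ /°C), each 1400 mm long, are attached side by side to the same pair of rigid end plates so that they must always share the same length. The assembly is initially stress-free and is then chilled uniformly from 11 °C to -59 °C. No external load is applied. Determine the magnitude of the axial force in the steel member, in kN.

Both members must finish at the same length. With the larger α, the aluminium tends to over-contract; the plates restrain it, putting the aluminium in tension and the steel in compression. With no external load the two internal forces are equal and opposite, magnitude P.
Setting the final lengths equal and cancelling L: (α₁ − α₂)ΔT = P/(A₁E₁) + P/(A₂E₂).
|α₁ − α₂|·ΔT = 10.4×10⁻⁶ × 70 = 0.000728.
1/(A₁E₁) + 1/(A₂E₂) = 1/(2350×201×10³) + 1/(2075×70×10³) = 9.002×10⁻⁹ N⁻¹.
So P = 0.000728 / 9.002×10⁻⁹ = 80.87 kN.

P ≈ 80.9 kN (compressive in the steel)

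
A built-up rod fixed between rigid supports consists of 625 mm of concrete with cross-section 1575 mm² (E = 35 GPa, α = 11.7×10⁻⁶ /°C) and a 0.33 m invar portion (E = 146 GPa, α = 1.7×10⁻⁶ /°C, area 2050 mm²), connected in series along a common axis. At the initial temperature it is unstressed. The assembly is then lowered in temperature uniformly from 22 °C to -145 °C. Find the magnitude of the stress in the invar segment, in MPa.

If the supports were absent, the total length change would be Σ αᵢΔT Lᵢ = 11.7×10⁻⁶×167×625 + 1.7×10⁻⁶×167×330 = 1.315 mm.
The walls prevent any net length change, so an axial force P (same in every segment) develops. Compatibility: P · Σ Lᵢ/(AᵢEᵢ) = δ_free.
Σ Lᵢ/(AᵢEᵢ) = 625/(1575×35×10³) + 330/(2050×146×10³) = 1.244×10⁻⁵ mm/N.
So P = 1.315 / 1.244×10⁻⁵ = 105.7 kN, tensile.
σ_{invar} = P / A = 105700 / 2050 = 51.56 MPa.

σ ≈ 51.6 MPa (tensile)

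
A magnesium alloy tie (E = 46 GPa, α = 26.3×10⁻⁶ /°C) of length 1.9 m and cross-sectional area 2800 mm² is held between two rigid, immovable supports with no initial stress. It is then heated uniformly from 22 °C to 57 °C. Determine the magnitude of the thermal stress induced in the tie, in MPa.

σ ≈ 42.3 MPa (compressive)

Because both ends are immovable the net strain is zero, and the suppressed thermal strain is αΔT = 26.3×10⁻⁶ × 35 = 920.5×10⁻⁶.
The stress required to suppress this strain is σ = Eε = 46×10³ × 920.5×10⁻⁶ = 42.34 MPa, compressive since the tie is trying to expand.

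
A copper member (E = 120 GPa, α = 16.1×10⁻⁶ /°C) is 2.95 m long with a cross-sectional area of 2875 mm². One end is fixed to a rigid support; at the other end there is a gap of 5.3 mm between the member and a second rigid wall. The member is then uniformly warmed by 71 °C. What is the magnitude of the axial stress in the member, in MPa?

Unrestrained expansion: δ_free = αΔT L = 16.1×10⁻⁶ × 71 × 2950 = 3.372 mm.
Since δ_free = 3.37 mm is less than the 5.3 mm gap, the member never touches the wall. No axial force develops.

σ ≈ 0 MPa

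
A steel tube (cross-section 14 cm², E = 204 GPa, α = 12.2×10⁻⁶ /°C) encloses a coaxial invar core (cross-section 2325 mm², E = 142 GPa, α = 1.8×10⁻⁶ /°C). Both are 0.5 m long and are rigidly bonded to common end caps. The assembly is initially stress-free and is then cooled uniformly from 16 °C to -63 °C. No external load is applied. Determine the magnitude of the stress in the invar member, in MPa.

σ ≈ 54.1 MPa (compressive)

Equilibrium of a rigid end plate with no external load gives equal and opposite internal forces ±P in the two members. Since α_{steel} > α_{invar}, cooling drives the steel into tension and the invar into compression.
Setting the final lengths equal and cancelling L: (α₁ − α₂)ΔT = P/(A₁E₁) + P/(A₂E₂).
|α₁ − α₂|·ΔT = 10.4×10⁻⁶ × 79 = 0.0008216.
1/(A₁E₁) + 1/(A₂E₂) = 1/(1400×204×10³) + 1/(2325×142×10³) = 6.53×10⁻⁹ N⁻¹.
P = 0.0008216 / 6.53×10⁻⁹ = 125800 N = 125.8 kN.
σ_{invar} = P/A₂ = 125800/2325 = 54.11 MPa, compressive.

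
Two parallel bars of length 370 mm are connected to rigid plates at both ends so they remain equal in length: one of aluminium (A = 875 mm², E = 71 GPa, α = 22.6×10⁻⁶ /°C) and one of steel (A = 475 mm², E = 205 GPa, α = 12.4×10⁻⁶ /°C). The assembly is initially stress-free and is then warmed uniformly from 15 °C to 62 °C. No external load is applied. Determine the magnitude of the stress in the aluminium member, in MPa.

Equilibrium of a rigid end plate with no external load gives equal and opposite internal forces ±P in the two members. Since α_{aluminium} > α_{steel}, heating drives the aluminium into compression and the steel into tension.
Compatibility of the two members (thermal + elastic change equal): (α₁ − α₂)ΔT = P·[1/(A₁E₁) + 1/(A₂E₂)].
|α₁ − α₂|·ΔT = 10.2×10⁻⁶ × 47 = 0.0004794.
1/(A₁E₁) + 1/(A₂E₂) = 1/(875×71×10³) + 1/(475×205×10³) = 2.637×10⁻⁸ N⁻¹.
P = 0.0004794 / 2.637×10⁻⁸ = 18180 N = 18.18 kN.
σ_{aluminium} = P/A₁ = 18180/875 = 20.78 MPa, compressive.

σ ≈ 20.8 MPa (compressive)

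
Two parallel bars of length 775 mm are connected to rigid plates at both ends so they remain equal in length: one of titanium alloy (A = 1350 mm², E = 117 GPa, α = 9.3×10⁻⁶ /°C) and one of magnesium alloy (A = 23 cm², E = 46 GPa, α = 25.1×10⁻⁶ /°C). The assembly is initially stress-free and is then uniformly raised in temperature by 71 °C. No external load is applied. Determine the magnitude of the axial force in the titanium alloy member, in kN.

Both members must finish at the same length. With the larger α, the magnesium alloy tends to over-expand; the plates restrain it, putting the magnesium alloy in compression and the titanium alloy in tension. With no external load the two internal forces are equal and opposite, magnitude P.
Equating the net (thermal + elastic) strains gives |α₁ − α₂|·ΔT = P·[1/(A₁E₁) + 1/(A₂E₂)].
|α₁ − α₂|·ΔT = 15.8×10⁻⁶ × 71 = 0.001122.
1/(A₁E₁) + 1/(A₂E₂) = 1/(1350×117×10³) + 1/(2300×46×10³) = 1.578×10⁻⁸ N⁻¹.
P = 0.001122 / 1.578×10⁻⁸ = 71080 N = 71.08 kN.

P ≈ 71.1 kN (tensile in the titanium alloy)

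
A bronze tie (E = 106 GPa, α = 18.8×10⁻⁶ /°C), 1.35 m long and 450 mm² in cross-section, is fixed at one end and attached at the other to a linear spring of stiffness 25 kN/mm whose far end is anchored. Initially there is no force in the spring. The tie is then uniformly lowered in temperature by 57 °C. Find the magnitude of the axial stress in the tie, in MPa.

If the spring were absent the tie would shorten by αΔT L = 18.8×10⁻⁶ × 57 × 1350 = 1.447 mm.
Let P be the tensile force in the spring. The tie extends elastically by PL/(AE) and the spring stretches by P/k; together these equal δ_free.
P [ L/(AE) + 1/k ] = δ_free → P [ 1350/(450×106×10³) + 1/(25×10³) ] = 1.447.
P = 1.447 / 6.83×10⁻⁵ = 21180 N.
σ = P/A = 21180/450 = 47.07 MPa.

σ ≈ 47.1 MPa (tensile)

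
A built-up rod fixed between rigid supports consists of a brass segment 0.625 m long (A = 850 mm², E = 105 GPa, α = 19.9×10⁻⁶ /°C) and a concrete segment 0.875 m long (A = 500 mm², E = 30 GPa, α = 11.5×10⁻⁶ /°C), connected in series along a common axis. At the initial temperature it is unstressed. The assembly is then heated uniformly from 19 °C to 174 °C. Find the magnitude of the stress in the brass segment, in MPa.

With the walls removed the bar would change length by δ_free = Σ αᵢΔT Lᵢ = 19.9×10⁻⁶×155×625 + 11.5×10⁻⁶×155×875 = 3.487 mm.
The walls prevent any net length change, so an axial force P (same in every segment) develops. Compatibility: P · Σ Lᵢ/(AᵢEᵢ) = δ_free.
The series flexibility is Σ Lᵢ/(AᵢEᵢ) = 625/(850×105×10³) + 875/(500×30×10³) = 6.534×10⁻⁵ mm/N.
P = 3.487 / 6.534×10⁻⁵ = 53380 N = 53.38 kN, compressive.
σ_{brass} = P / A = 53380 / 850 = 62.8 MPa.

σ ≈ 62.8 MPa (compressive)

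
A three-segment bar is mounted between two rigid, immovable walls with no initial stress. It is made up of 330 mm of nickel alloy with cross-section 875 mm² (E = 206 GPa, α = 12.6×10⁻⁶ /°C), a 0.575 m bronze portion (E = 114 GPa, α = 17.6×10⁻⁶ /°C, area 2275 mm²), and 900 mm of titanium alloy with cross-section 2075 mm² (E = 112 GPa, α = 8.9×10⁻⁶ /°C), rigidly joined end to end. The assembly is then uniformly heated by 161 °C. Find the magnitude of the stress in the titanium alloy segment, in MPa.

With the walls removed the bar would change length by δ_free = Σ αᵢΔT Lᵢ = 12.6×10⁻⁶×161×330 + 17.6×10⁻⁶×161×575 + 8.9×10⁻⁶×161×900 = 3.588 mm.
The rigid supports impose zero overall length change; the single axial force P common to all segments must satisfy P Σ Lᵢ/(AᵢEᵢ) = δ_free.
Σ Lᵢ/(AᵢEᵢ) = 330/(875×206×10³) + 575/(2275×114×10³) + 900/(2075×112×10³) = 7.921×10⁻⁶ mm/N.
P = 3.588 / 7.921×10⁻⁶ = 453000 N = 453 kN, compressive.
σ_{titanium alloy} = P / A = 453000 / 2075 = 218.3 MPa.

σ ≈ 218 MPa (compressive)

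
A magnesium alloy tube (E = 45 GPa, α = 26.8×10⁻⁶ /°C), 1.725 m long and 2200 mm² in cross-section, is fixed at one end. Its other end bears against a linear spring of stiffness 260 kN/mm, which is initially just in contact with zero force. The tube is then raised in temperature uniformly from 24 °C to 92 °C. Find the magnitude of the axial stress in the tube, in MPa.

σ ≈ 67.2 MPa (compressive)

If the spring were absent the tube would lengthen by αΔT L = 26.8×10⁻⁶ × 68 × 1725 = 3.144 mm.
With a force P in the spring, the elastic change of the tube is PL/(AE) and that of the spring is P/k; compatibility requires their sum to equal δ_free.
P [ L/(AE) + 1/k ] = δ_free → P [ 1725/(2200×45×10³) + 1/(260×10³) ] = 3.144.
P = 3.144 / 2.127×10⁻⁵ = 147800 N.
σ = P/A = 147800/2200 = 67.18 MPa.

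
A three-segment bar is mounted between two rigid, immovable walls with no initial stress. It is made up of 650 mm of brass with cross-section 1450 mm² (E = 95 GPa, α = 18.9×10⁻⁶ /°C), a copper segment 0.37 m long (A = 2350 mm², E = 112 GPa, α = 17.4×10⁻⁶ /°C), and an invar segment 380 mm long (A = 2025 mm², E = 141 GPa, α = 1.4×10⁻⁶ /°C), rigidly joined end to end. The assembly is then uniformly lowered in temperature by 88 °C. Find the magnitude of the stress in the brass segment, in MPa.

σ ≈ 157 MPa (tensile)

Free thermal contraction of the whole bar: Σ αᵢΔT Lᵢ = 18.9×10⁻⁶×88×650 + 17.4×10⁻⁶×88×370 + 1.4×10⁻⁶×88×380 = 1.694 mm.
The rigid supports impose zero overall length change; the single axial force P common to all segments must satisfy P Σ Lᵢ/(AᵢEᵢ) = δ_free.
The series flexibility is Σ Lᵢ/(AᵢEᵢ) = 650/(1450×95×10³) + 370/(2350×112×10³) + 380/(2025×141×10³) = 7.455×10⁻⁶ mm/N.
Hence P = δ_free / Σ(L/AE) = 1.694/7.455×10⁻⁶ = 227.3 kN (tensile).
σ_{brass} = P / A = 227300 / 1450 = 156.7 MPa.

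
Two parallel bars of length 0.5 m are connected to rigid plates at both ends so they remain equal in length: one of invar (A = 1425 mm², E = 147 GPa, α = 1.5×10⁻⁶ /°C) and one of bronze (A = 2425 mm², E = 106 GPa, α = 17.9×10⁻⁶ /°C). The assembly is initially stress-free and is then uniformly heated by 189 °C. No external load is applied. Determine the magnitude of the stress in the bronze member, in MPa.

Both members must finish at the same length. With the larger α, the bronze tends to over-expand; the plates restrain it, putting the bronze in compression and the invar in tension. With no external load the two internal forces are equal and opposite, magnitude P.
Compatibility of the two members (thermal + elastic change equal): (α₁ − α₂)ΔT = P·[1/(A₁E₁) + 1/(A₂E₂)].
|α₁ − α₂|·ΔT = 16.4×10⁻⁶ × 189 = 0.0031.
1/(A₁E₁) + 1/(A₂E₂) = 1/(1425×147×10³) + 1/(2425×106×10³) = 8.664×10⁻⁹ N⁻¹.
P = 0.0031 / 8.664×10⁻⁹ = 357800 N = 357.8 kN.
σ_{bronze} = P/A₂ = 357800/2425 = 147.5 MPa, compressive.

σ ≈ 148 MPa (compressive)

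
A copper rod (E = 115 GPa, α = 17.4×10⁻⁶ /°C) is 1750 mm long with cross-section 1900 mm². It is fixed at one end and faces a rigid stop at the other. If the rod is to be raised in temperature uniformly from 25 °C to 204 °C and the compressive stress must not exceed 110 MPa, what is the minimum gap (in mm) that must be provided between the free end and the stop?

Free expansion if unrestrained: δ_free = αΔT L = 17.4×10⁻⁶ × 179 × 1750 = 5.451 mm.
At the allowable stress the elastic shortening the wall may impose is σL/E = 110 × 1750 / (115×10³) = 1.674 mm.
So the gap has to take up the difference, g_min = δ_free − σL/E = 5.451 − 1.674 = 3.777 mm.

g ≈ 3.78 mm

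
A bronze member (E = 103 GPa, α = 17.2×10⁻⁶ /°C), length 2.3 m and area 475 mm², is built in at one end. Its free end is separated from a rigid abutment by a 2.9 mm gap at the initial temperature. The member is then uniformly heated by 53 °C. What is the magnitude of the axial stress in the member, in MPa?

σ ≈ 0 MPa

If the wall were absent the member would grow by αΔT L = 17.2×10⁻⁶ × 53 × 2300 = 2.097 mm.
Since δ_free = 2.1 mm is less than the 2.9 mm gap, the member never touches the wall. No axial force develops.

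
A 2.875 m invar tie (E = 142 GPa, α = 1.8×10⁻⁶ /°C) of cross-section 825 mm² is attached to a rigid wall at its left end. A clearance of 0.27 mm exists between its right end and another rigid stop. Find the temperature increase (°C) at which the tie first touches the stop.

Contact occurs when the free expansion equals the gap: αΔT L = 0.27 mm.
So ΔT = g/(αL) = 0.27/(1.8×10⁻⁶ × 2875) = 52.17 °C.

ΔT ≈ 52.2 °C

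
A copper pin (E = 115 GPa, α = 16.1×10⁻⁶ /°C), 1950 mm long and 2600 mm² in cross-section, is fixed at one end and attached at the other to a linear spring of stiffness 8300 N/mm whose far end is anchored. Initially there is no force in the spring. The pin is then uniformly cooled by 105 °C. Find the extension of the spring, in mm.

The unrestrained thermal change is αΔT L = 16.1×10⁻⁶ × 105 × 1950 = 3.296 mm.
With a force P in the spring, the elastic change of the pin is PL/(AE) and that of the spring is P/k; compatibility requires their sum to equal δ_free.
P [ L/(AE) + 1/k ] = δ_free → P [ 1950/(2600×115×10³) + 1/(8300) ] = 3.296.
P = 3.296 / 0.000127 = 25960 N.
Spring extension = P/k = 25960/(8300) = 3.127 mm.

δ ≈ 3.13 mm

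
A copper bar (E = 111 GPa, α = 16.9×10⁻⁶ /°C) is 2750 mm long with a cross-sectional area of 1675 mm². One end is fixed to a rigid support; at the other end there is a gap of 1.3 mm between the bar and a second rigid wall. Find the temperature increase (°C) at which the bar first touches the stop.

ΔT ≈ 28 °C

Contact occurs when the free expansion equals the gap: αΔT L = 1.3 mm.
ΔT = 1.3 / (16.9×10⁻⁶ × 2750) = 27.97 °C.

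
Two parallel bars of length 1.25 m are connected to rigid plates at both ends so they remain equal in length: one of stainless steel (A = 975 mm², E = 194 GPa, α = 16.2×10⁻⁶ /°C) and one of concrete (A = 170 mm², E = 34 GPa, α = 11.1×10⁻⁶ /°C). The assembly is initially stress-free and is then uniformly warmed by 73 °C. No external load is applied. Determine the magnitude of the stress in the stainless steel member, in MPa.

Both members must finish at the same length. With the larger α, the stainless steel tends to over-expand; the plates restrain it, putting the stainless steel in compression and the concrete in tension. With no external load the two internal forces are equal and opposite, magnitude P.
Setting the final lengths equal and cancelling L: (α₁ − α₂)ΔT = P/(A₁E₁) + P/(A₂E₂).
|α₁ − α₂|·ΔT = 5.1×10⁻⁶ × 73 = 0.0003723.
1/(A₁E₁) + 1/(A₂E₂) = 1/(975×194×10³) + 1/(170×34×10³) = 1.783×10⁻⁷ N⁻¹.
P = 0.0003723 / 1.783×10⁻⁷ = 2088 N = 2.088 kN.
σ_{stainless steel} = P/A₁ = 2088/975 = 2.142 MPa, compressive.

σ ≈ 2.14 MPa (compressive)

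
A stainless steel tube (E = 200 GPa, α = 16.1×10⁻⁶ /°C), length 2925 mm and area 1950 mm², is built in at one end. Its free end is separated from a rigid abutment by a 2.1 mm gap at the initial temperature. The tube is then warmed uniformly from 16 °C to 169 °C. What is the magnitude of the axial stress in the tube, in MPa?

Free thermal elongation = αΔT L = 16.1×10⁻⁶ × 153 × 2925 = 7.205 mm.
After closing the 2.1 mm clearance, 7.205 − 2.1 = 5.105 mm of expansion remains to be suppressed by the wall.
So σ = E(δ_free − g)/L = 200×10³ × 5.105/2925 = 349.1 MPa.

σ ≈ 349 MPa (compressive)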